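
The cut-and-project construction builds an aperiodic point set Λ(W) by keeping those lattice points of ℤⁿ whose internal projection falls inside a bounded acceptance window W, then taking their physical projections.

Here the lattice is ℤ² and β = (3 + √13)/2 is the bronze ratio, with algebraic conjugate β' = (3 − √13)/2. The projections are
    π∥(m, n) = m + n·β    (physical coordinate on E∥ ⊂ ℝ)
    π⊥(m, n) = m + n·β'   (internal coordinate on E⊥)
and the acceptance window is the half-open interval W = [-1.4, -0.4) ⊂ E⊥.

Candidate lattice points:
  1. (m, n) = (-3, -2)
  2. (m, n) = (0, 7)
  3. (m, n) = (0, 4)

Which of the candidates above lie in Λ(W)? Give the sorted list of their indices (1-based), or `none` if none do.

β' = (3−√13)/2 ≈ -0.302776.
#1 (-3,-2): internal coord -3 + (-2)·β' = -2.394449; -2.394449 ∉ [-1.4, -0.4) → out
#2 (0,7): internal coord 0 + (7)·β' = -2.119429; -2.119429 ∉ [-1.4, -0.4) → out
#3 (0,4): internal coord 0 + (4)·β' = -1.211103; -1.211103 ∈ [-1.4, -0.4) → IN Λ

3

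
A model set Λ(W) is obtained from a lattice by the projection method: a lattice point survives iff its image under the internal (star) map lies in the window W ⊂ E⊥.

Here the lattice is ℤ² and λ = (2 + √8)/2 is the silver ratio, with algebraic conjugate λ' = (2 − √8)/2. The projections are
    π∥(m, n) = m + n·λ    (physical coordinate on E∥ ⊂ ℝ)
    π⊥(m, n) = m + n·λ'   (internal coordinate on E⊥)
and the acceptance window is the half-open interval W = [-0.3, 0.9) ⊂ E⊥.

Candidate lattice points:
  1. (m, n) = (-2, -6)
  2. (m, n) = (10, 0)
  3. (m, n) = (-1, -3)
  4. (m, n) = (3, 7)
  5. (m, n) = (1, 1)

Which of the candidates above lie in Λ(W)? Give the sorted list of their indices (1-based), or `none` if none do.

1, 3, 4, 5

Numerically λ ≈ 2.41421 and λ' = −1/λ ≈ -0.41421.
[1] lift (-2,-6): star map gives 0.48528; window check -0.3 ≤ 0.48528 < 0.9 is true → IN Λ
[2] lift (10,0): star map gives 10.00000; window check -0.3 ≤ 10.00000 < 0.9 is false → out
[3] lift (-1,-3): star map gives 0.24264; window check -0.3 ≤ 0.24264 < 0.9 is true → IN Λ
[4] lift (3,7): star map gives 0.10051; window check -0.3 ≤ 0.10051 < 0.9 is true → IN Λ
[5] lift (1,1): star map gives 0.58579; window check -0.3 ≤ 0.58579 < 0.9 is true → IN Λ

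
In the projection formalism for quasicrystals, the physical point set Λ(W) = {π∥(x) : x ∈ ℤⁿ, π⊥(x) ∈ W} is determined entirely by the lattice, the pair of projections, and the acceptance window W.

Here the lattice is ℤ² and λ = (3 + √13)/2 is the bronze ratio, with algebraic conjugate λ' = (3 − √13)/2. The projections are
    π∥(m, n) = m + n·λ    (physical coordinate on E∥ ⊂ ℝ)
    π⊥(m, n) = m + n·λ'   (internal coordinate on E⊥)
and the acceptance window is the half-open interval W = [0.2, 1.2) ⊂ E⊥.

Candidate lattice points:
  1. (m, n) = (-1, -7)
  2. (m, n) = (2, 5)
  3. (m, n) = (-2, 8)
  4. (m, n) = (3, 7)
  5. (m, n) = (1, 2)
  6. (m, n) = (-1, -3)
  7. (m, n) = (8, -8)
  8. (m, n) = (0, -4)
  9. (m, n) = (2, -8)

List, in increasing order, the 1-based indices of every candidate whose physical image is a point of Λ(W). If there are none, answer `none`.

Compute λ' = (3−√13)/2 = -0.3028, so π⊥(m,n) = m -0.3028·n.
candidate 1: (m,n)=(-1,-7) → π∥ = -1-7·λ ≈ -24.1194, π⊥ = -1-7·λ' ≈ 1.1194 ∈ [0.2, 1.2) ⇒ IN Λ
candidate 2: (m,n)=(2,5) → π∥ = 2+5·λ ≈ 18.5139, π⊥ = 2+5·λ' ≈ 0.4861 ∈ [0.2, 1.2) ⇒ IN Λ
candidate 3: (m,n)=(-2,8) → π∥ = -2+8·λ ≈ 24.4222, π⊥ = -2+8·λ' ≈ -4.4222 ∉ [0.2, 1.2) ⇒ out
candidate 4: (m,n)=(3,7) → π∥ = 3+7·λ ≈ 26.1194, π⊥ = 3+7·λ' ≈ 0.8806 ∈ [0.2, 1.2) ⇒ IN Λ
candidate 5: (m,n)=(1,2) → π∥ = 1+2·λ ≈ 7.6056, π⊥ = 1+2·λ' ≈ 0.3944 ∈ [0.2, 1.2) ⇒ IN Λ
candidate 6: (m,n)=(-1,-3) → π∥ = -1-3·λ ≈ -10.9083, π⊥ = -1-3·λ' ≈ -0.0917 ∉ [0.2, 1.2) ⇒ out
candidate 7: (m,n)=(8,-8) → π∥ = 8-8·λ ≈ -18.4222, π⊥ = 8-8·λ' ≈ 10.4222 ∉ [0.2, 1.2) ⇒ out
candidate 8: (m,n)=(0,-4) → π∥ = 0-4·λ ≈ -13.2111, π⊥ = 0-4·λ' ≈ 1.2111 ∉ [0.2, 1.2) ⇒ out
candidate 9: (m,n)=(2,-8) → π∥ = 2-8·λ ≈ -24.4222, π⊥ = 2-8·λ' ≈ 4.4222 ∉ [0.2, 1.2) ⇒ out

1, 2, 4, 5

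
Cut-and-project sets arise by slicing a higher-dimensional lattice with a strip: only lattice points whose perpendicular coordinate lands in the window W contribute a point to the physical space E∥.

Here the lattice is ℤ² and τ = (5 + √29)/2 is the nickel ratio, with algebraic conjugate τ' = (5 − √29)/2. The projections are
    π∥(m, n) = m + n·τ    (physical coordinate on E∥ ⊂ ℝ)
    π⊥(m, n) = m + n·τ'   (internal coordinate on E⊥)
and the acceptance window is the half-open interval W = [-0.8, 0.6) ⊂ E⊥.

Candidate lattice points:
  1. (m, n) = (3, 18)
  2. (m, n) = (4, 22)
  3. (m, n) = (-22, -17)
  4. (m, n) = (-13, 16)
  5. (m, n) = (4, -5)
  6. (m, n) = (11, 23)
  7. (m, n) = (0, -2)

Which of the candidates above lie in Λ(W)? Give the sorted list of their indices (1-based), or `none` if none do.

1, 2, 7

Compute τ' = (5−√29)/2 = -0.19258, so π⊥(m,n) = m -0.19258·n.
#1 (3,18): internal coord 3 + (18)·τ' = -0.46648; -0.46648 ∈ [-0.8, 0.6) → IN Λ
#2 (4,22): internal coord 4 + (22)·τ' = -0.23681; -0.23681 ∈ [-0.8, 0.6) → IN Λ
#3 (-22,-17): internal coord -22 + (-17)·τ' = -18.72610; -18.72610 ∉ [-0.8, 0.6) → out
#4 (-13,16): internal coord -13 + (16)·τ' = -16.08132; -16.08132 ∉ [-0.8, 0.6) → out
#5 (4,-5): internal coord 4 + (-5)·τ' = +4.96291; +4.96291 ∉ [-0.8, 0.6) → out
#6 (11,23): internal coord 11 + (23)·τ' = +6.57060; +6.57060 ∉ [-0.8, 0.6) → out
#7 (0,-2): internal coord 0 + (-2)·τ' = +0.38516; +0.38516 ∈ [-0.8, 0.6) → IN Λ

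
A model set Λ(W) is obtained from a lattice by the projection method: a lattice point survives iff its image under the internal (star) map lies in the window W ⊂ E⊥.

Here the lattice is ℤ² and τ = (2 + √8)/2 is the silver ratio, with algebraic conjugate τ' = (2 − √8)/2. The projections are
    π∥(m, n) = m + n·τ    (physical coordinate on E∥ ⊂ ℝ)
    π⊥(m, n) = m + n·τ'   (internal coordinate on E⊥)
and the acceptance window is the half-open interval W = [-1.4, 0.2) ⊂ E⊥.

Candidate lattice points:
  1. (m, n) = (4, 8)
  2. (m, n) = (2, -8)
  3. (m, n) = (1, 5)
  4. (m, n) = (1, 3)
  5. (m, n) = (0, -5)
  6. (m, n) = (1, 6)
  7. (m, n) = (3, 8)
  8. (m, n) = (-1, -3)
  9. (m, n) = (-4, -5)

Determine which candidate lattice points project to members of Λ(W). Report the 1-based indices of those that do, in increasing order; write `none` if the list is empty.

3, 4, 7

τ' = (2−√8)/2 ≈ -0.414214.
[1] lift (4,8): star map gives 0.686292; window check -1.4 ≤ 0.686292 < 0.2 is false → out
[2] lift (2,-8): star map gives 5.313708; window check -1.4 ≤ 5.313708 < 0.2 is false → out
[3] lift (1,5): star map gives -1.071068; window check -1.4 ≤ -1.071068 < 0.2 is true → IN Λ
[4] lift (1,3): star map gives -0.242641; window check -1.4 ≤ -0.242641 < 0.2 is true → IN Λ
[5] lift (0,-5): star map gives 2.071068; window check -1.4 ≤ 2.071068 < 0.2 is false → out
[6] lift (1,6): star map gives -1.485281; window check -1.4 ≤ -1.485281 < 0.2 is false → out
[7] lift (3,8): star map gives -0.313708; window check -1.4 ≤ -0.313708 < 0.2 is true → IN Λ
[8] lift (-1,-3): star map gives 0.242641; window check -1.4 ≤ 0.242641 < 0.2 is false → out
[9] lift (-4,-5): star map gives -1.928932; window check -1.4 ≤ -1.928932 < 0.2 is false → out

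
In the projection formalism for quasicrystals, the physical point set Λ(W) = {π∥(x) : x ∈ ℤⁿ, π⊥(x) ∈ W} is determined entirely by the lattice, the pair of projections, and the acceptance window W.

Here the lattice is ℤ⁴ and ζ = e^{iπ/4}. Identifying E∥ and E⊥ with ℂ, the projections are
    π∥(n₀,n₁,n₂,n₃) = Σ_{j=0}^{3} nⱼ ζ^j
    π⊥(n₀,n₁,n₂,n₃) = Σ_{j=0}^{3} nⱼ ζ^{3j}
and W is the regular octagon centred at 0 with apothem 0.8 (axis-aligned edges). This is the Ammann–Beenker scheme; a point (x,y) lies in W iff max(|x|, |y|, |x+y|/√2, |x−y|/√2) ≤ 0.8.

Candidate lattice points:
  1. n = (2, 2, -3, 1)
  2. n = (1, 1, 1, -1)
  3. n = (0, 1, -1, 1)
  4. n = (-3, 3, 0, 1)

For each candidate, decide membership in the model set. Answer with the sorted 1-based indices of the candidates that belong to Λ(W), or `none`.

none

With ζ = e^{iπ/4} the internal vectors are ζ^0,ζ^3,ζ^6,ζ^9.
candidate 1: n = (2, 2, -3, 1) → π⊥ ≈ (+1.2929, +5.1213); max(|x|,|y|,|x±y|/√2) = 5.1213 > 0.8 ⇒ ∉ W
candidate 2: n = (1, 1, 1, -1) → π⊥ ≈ (-0.4142, -1.0000); max(|x|,|y|,|x±y|/√2) = 1.0000 > 0.8 ⇒ ∉ W
candidate 3: n = (0, 1, -1, 1) → π⊥ ≈ (+0.0000, +2.4142); max(|x|,|y|,|x±y|/√2) = 2.4142 > 0.8 ⇒ ∉ W
candidate 4: n = (-3, 3, 0, 1) → π⊥ ≈ (-4.4142, +2.8284); max(|x|,|y|,|x±y|/√2) = 5.1213 > 0.8 ⇒ ∉ W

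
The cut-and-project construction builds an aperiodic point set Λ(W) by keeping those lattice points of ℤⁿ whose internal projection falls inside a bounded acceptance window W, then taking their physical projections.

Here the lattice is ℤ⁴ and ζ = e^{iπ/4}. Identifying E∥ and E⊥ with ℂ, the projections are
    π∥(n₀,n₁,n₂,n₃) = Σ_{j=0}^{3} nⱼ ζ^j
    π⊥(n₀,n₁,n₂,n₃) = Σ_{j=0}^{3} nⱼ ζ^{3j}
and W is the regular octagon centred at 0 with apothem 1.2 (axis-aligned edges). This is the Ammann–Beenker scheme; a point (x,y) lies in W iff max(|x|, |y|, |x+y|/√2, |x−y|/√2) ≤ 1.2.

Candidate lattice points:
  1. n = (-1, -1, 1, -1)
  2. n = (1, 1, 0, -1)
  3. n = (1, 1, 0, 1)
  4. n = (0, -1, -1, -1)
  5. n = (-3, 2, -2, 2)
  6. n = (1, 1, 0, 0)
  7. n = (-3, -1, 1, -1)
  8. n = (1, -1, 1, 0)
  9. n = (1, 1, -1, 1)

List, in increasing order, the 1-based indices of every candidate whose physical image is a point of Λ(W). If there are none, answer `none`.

π⊥(n) = n₀ + n₁ζ³ + n₂ζ⁶ + n₃ζ⁹ where ζ = e^{iπ/4}.
candidate 1: n = (-1, -1, 1, -1) → π⊥ ≈ (-1.000000, -2.414214); max(|x|,|y|,|x±y|/√2) = 2.414214 > 1.2 ⇒ ∉ W
candidate 2: n = (1, 1, 0, -1) → π⊥ ≈ (-0.414214, +0.000000); max(|x|,|y|,|x±y|/√2) = 0.414214 ≤ 1.2 ⇒ ∈ W
candidate 3: n = (1, 1, 0, 1) → π⊥ ≈ (+1.000000, +1.414214); max(|x|,|y|,|x±y|/√2) = 1.707107 > 1.2 ⇒ ∉ W
candidate 4: n = (0, -1, -1, -1) → π⊥ ≈ (+0.000000, -0.414214); max(|x|,|y|,|x±y|/√2) = 0.414214 ≤ 1.2 ⇒ ∈ W
candidate 5: n = (-3, 2, -2, 2) → π⊥ ≈ (-3.000000, +4.828427); max(|x|,|y|,|x±y|/√2) = 5.535534 > 1.2 ⇒ ∉ W
candidate 6: n = (1, 1, 0, 0) → π⊥ ≈ (+0.292893, +0.707107); max(|x|,|y|,|x±y|/√2) = 0.707107 ≤ 1.2 ⇒ ∈ W
candidate 7: n = (-3, -1, 1, -1) → π⊥ ≈ (-3.000000, -2.414214); max(|x|,|y|,|x±y|/√2) = 3.828427 > 1.2 ⇒ ∉ W
candidate 8: n = (1, -1, 1, 0) → π⊥ ≈ (+1.707107, -1.707107); max(|x|,|y|,|x±y|/√2) = 2.414214 > 1.2 ⇒ ∉ W
candidate 9: n = (1, 1, -1, 1) → π⊥ ≈ (+1.000000, +2.414214); max(|x|,|y|,|x±y|/√2) = 2.414214 > 1.2 ⇒ ∉ W

2, 4, 6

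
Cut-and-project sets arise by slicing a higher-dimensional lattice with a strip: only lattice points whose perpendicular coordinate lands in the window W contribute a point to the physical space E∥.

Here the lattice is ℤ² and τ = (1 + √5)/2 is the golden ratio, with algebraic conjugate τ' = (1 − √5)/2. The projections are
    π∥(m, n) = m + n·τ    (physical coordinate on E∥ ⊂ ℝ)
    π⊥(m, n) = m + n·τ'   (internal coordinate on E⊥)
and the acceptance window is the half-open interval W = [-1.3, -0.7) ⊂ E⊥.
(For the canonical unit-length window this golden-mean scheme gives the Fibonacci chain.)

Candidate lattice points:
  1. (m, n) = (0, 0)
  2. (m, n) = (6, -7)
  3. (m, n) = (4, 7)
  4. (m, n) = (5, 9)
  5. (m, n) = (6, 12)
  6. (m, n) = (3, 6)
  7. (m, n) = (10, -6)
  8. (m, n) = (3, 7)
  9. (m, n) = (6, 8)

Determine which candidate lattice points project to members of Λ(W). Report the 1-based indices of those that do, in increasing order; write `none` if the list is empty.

6

Numerically τ ≈ 1.61803 and τ' = −1/τ ≈ -0.61803.
candidate 1: (m,n)=(0,0) → π∥ = 0+0·τ ≈ 0.00000, π⊥ = 0+0·τ' ≈ 0.00000 ∉ [-1.3, -0.7) ⇒ out
candidate 2: (m,n)=(6,-7) → π∥ = 6-7·τ ≈ -5.32624, π⊥ = 6-7·τ' ≈ 10.32624 ∉ [-1.3, -0.7) ⇒ out
candidate 3: (m,n)=(4,7) → π∥ = 4+7·τ ≈ 15.32624, π⊥ = 4+7·τ' ≈ -0.32624 ∉ [-1.3, -0.7) ⇒ out
candidate 4: (m,n)=(5,9) → π∥ = 5+9·τ ≈ 19.56231, π⊥ = 5+9·τ' ≈ -0.56231 ∉ [-1.3, -0.7) ⇒ out
candidate 5: (m,n)=(6,12) → π∥ = 6+12·τ ≈ 25.41641, π⊥ = 6+12·τ' ≈ -1.41641 ∉ [-1.3, -0.7) ⇒ out
candidate 6: (m,n)=(3,6) → π∥ = 3+6·τ ≈ 12.70820, π⊥ = 3+6·τ' ≈ -0.70820 ∈ [-1.3, -0.7) ⇒ IN Λ
candidate 7: (m,n)=(10,-6) → π∥ = 10-6·τ ≈ 0.29180, π⊥ = 10-6·τ' ≈ 13.70820 ∉ [-1.3, -0.7) ⇒ out
candidate 8: (m,n)=(3,7) → π∥ = 3+7·τ ≈ 14.32624, π⊥ = 3+7·τ' ≈ -1.32624 ∉ [-1.3, -0.7) ⇒ out
candidate 9: (m,n)=(6,8) → π∥ = 6+8·τ ≈ 18.94427, π⊥ = 6+8·τ' ≈ 1.05573 ∉ [-1.3, -0.7) ⇒ out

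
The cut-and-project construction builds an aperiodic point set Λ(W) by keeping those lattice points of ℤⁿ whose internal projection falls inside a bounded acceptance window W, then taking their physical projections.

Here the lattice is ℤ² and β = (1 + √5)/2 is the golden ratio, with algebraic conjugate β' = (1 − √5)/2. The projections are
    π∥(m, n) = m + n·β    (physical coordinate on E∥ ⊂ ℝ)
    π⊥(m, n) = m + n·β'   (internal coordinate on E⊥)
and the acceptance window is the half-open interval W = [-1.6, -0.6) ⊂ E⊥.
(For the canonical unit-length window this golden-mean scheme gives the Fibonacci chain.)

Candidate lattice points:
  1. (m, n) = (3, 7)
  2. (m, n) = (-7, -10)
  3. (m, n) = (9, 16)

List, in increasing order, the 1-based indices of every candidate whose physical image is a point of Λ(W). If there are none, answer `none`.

1, 2, 3

β' = (1−√5)/2 ≈ -0.61803.
candidate 1: (m,n)=(3,7) → π∥ = 3+7·β ≈ 14.32624, π⊥ = 3+7·β' ≈ -1.32624 ∈ [-1.6, -0.6) ⇒ IN Λ
candidate 2: (m,n)=(-7,-10) → π∥ = -7-10·β ≈ -23.18034, π⊥ = -7-10·β' ≈ -0.81966 ∈ [-1.6, -0.6) ⇒ IN Λ
candidate 3: (m,n)=(9,16) → π∥ = 9+16·β ≈ 34.88854, π⊥ = 9+16·β' ≈ -0.88854 ∈ [-1.6, -0.6) ⇒ IN Λ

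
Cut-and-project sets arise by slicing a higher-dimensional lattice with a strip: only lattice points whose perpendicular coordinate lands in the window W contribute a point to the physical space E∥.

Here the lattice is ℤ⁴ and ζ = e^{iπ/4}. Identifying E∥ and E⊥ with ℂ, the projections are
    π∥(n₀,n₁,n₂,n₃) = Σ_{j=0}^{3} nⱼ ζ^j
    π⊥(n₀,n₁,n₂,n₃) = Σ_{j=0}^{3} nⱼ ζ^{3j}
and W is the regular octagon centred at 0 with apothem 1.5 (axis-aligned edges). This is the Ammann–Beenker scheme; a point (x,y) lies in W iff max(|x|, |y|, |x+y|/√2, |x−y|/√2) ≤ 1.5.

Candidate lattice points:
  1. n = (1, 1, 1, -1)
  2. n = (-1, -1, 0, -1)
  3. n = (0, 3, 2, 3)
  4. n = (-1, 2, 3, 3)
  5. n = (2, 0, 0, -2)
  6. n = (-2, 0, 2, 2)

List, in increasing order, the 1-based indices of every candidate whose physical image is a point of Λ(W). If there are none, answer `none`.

1, 4, 5, 6

Internal map: ζ^{3j} for j=0..3 gives (1,0), (−√2/2,√2/2), (0,−1), (√2/2,√2/2).
candidate 1: n = (1, 1, 1, -1) → π⊥ ≈ (-0.41421, -1.00000); max(|x|,|y|,|x±y|/√2) = 1.00000 ≤ 1.5 ⇒ ∈ W
candidate 2: n = (-1, -1, 0, -1) → π⊥ ≈ (-1.00000, -1.41421); max(|x|,|y|,|x±y|/√2) = 1.70711 > 1.5 ⇒ ∉ W
candidate 3: n = (0, 3, 2, 3) → π⊥ ≈ (+0.00000, +2.24264); max(|x|,|y|,|x±y|/√2) = 2.24264 > 1.5 ⇒ ∉ W
candidate 4: n = (-1, 2, 3, 3) → π⊥ ≈ (-0.29289, +0.53553); max(|x|,|y|,|x±y|/√2) = 0.58579 ≤ 1.5 ⇒ ∈ W
candidate 5: n = (2, 0, 0, -2) → π⊥ ≈ (+0.58579, -1.41421); max(|x|,|y|,|x±y|/√2) = 1.41421 ≤ 1.5 ⇒ ∈ W
candidate 6: n = (-2, 0, 2, 2) → π⊥ ≈ (-0.58579, -0.58579); max(|x|,|y|,|x±y|/√2) = 0.82843 ≤ 1.5 ⇒ ∈ W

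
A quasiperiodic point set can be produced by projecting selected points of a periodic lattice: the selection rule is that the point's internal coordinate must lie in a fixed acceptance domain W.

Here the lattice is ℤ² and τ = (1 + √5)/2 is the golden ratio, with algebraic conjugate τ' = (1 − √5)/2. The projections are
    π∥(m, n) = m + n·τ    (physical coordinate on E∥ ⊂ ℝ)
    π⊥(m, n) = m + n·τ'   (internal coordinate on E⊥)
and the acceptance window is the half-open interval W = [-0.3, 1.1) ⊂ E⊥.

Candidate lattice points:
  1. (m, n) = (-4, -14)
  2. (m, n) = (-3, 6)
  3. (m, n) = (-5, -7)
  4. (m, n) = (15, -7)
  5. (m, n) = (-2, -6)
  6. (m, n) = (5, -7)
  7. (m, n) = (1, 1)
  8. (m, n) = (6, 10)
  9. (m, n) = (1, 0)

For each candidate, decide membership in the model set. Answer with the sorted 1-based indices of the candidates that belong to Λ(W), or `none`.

7, 8, 9

τ' = (1−√5)/2 ≈ -0.61803.
[1] lift (-4,-14): star map gives 4.65248; window check -0.3 ≤ 4.65248 < 1.1 is false → out
[2] lift (-3,6): star map gives -6.70820; window check -0.3 ≤ -6.70820 < 1.1 is false → out
[3] lift (-5,-7): star map gives -0.67376; window check -0.3 ≤ -0.67376 < 1.1 is false → out
[4] lift (15,-7): star map gives 19.32624; window check -0.3 ≤ 19.32624 < 1.1 is false → out
[5] lift (-2,-6): star map gives 1.70820; window check -0.3 ≤ 1.70820 < 1.1 is false → out
[6] lift (5,-7): star map gives 9.32624; window check -0.3 ≤ 9.32624 < 1.1 is false → out
[7] lift (1,1): star map gives 0.38197; window check -0.3 ≤ 0.38197 < 1.1 is true → IN Λ
[8] lift (6,10): star map gives -0.18034; window check -0.3 ≤ -0.18034 < 1.1 is true → IN Λ
[9] lift (1,0): star map gives 1.00000; window check -0.3 ≤ 1.00000 < 1.1 is true → IN Λ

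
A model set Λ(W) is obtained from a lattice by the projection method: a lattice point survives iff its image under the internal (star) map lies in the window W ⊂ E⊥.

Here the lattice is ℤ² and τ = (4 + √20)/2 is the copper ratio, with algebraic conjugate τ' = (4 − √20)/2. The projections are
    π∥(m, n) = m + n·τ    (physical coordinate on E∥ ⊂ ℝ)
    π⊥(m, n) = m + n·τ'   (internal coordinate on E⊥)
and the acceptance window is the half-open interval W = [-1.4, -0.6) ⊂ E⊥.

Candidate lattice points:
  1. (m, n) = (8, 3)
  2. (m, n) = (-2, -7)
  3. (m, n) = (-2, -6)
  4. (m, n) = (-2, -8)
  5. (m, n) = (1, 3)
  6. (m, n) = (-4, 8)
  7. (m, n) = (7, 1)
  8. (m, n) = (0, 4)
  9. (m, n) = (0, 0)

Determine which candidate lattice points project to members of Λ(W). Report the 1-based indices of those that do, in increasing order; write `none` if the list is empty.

Compute τ' = (4−√20)/2 = -0.23607, so π⊥(m,n) = m -0.23607·n.
#1 (8,3): internal coord 8 + (3)·τ' = +7.29180; +7.29180 ∉ [-1.4, -0.6) → out
#2 (-2,-7): internal coord -2 + (-7)·τ' = -0.34752; -0.34752 ∉ [-1.4, -0.6) → out
#3 (-2,-6): internal coord -2 + (-6)·τ' = -0.58359; -0.58359 ∉ [-1.4, -0.6) → out
#4 (-2,-8): internal coord -2 + (-8)·τ' = -0.11146; -0.11146 ∉ [-1.4, -0.6) → out
#5 (1,3): internal coord 1 + (3)·τ' = +0.29180; +0.29180 ∉ [-1.4, -0.6) → out
#6 (-4,8): internal coord -4 + (8)·τ' = -5.88854; -5.88854 ∉ [-1.4, -0.6) → out
#7 (7,1): internal coord 7 + (1)·τ' = +6.76393; +6.76393 ∉ [-1.4, -0.6) → out
#8 (0,4): internal coord 0 + (4)·τ' = -0.94427; -0.94427 ∈ [-1.4, -0.6) → IN Λ
#9 (0,0): internal coord 0 + (0)·τ' = +0.00000; +0.00000 ∉ [-1.4, -0.6) → out

8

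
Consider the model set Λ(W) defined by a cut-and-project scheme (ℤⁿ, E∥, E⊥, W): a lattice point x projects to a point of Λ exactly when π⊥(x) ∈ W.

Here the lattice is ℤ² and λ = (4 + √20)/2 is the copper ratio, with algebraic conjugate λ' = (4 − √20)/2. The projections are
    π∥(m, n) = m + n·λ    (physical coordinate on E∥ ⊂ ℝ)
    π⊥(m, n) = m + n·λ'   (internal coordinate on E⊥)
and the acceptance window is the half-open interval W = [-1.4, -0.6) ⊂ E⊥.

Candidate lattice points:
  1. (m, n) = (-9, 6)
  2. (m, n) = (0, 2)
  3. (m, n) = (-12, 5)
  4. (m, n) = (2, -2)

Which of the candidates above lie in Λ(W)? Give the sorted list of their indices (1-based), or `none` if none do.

Compute λ' = (4−√20)/2 = -0.2361, so π⊥(m,n) = m -0.2361·n.
candidate 1: (m,n)=(-9,6) → π∥ = -9+6·λ ≈ 16.4164, π⊥ = -9+6·λ' ≈ -10.4164 ∉ [-1.4, -0.6) ⇒ out
candidate 2: (m,n)=(0,2) → π∥ = 0+2·λ ≈ 8.4721, π⊥ = 0+2·λ' ≈ -0.4721 ∉ [-1.4, -0.6) ⇒ out
candidate 3: (m,n)=(-12,5) → π∥ = -12+5·λ ≈ 9.1803, π⊥ = -12+5·λ' ≈ -13.1803 ∉ [-1.4, -0.6) ⇒ out
candidate 4: (m,n)=(2,-2) → π∥ = 2-2·λ ≈ -6.4721, π⊥ = 2-2·λ' ≈ 2.4721 ∉ [-1.4, -0.6) ⇒ out

none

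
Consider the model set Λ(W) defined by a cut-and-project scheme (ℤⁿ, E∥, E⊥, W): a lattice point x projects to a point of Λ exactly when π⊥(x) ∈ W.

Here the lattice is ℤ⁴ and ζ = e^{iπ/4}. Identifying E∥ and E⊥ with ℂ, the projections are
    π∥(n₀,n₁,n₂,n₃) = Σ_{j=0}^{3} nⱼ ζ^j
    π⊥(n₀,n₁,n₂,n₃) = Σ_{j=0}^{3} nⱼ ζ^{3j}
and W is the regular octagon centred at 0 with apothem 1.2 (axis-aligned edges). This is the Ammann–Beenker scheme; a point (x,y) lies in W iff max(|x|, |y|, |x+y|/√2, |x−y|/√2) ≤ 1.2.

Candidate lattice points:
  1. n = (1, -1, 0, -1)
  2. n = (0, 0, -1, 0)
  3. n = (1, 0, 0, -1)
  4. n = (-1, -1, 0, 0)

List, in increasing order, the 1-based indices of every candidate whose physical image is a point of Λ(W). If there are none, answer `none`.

2, 3, 4

π⊥(n) = n₀ + n₁ζ³ + n₂ζ⁶ + n₃ζ⁹ where ζ = e^{iπ/4}.
candidate 1: n = (1, -1, 0, -1) → π⊥ ≈ (+1.0000, -1.4142); max(|x|,|y|,|x±y|/√2) = 1.7071 > 1.2 ⇒ ∉ W
candidate 2: n = (0, 0, -1, 0) → π⊥ ≈ (+0.0000, +1.0000); max(|x|,|y|,|x±y|/√2) = 1.0000 ≤ 1.2 ⇒ ∈ W
candidate 3: n = (1, 0, 0, -1) → π⊥ ≈ (+0.2929, -0.7071); max(|x|,|y|,|x±y|/√2) = 0.7071 ≤ 1.2 ⇒ ∈ W
candidate 4: n = (-1, -1, 0, 0) → π⊥ ≈ (-0.2929, -0.7071); max(|x|,|y|,|x±y|/√2) = 0.7071 ≤ 1.2 ⇒ ∈ W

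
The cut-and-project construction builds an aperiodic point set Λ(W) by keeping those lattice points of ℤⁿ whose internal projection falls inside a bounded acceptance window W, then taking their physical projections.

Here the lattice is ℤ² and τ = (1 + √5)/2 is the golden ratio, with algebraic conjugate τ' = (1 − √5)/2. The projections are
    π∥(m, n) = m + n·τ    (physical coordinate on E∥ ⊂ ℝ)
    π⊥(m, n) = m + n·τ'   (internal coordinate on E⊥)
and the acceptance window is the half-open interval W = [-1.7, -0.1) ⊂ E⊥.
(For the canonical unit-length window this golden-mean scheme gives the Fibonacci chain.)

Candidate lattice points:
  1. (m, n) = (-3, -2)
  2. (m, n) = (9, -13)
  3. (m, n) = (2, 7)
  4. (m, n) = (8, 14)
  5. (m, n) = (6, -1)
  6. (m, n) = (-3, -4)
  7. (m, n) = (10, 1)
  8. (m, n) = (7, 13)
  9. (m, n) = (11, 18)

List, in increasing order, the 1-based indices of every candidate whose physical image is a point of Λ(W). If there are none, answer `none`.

Compute τ' = (1−√5)/2 = -0.6180, so π⊥(m,n) = m -0.6180·n.
#1 (-3,-2): internal coord -3 + (-2)·τ' = -1.7639; -1.7639 ∉ [-1.7, -0.1) → out
#2 (9,-13): internal coord 9 + (-13)·τ' = +17.0344; +17.0344 ∉ [-1.7, -0.1) → out
#3 (2,7): internal coord 2 + (7)·τ' = -2.3262; -2.3262 ∉ [-1.7, -0.1) → out
#4 (8,14): internal coord 8 + (14)·τ' = -0.6525; -0.6525 ∈ [-1.7, -0.1) → IN Λ
#5 (6,-1): internal coord 6 + (-1)·τ' = +6.6180; +6.6180 ∉ [-1.7, -0.1) → out
#6 (-3,-4): internal coord -3 + (-4)·τ' = -0.5279; -0.5279 ∈ [-1.7, -0.1) → IN Λ
#7 (10,1): internal coord 10 + (1)·τ' = +9.3820; +9.3820 ∉ [-1.7, -0.1) → out
#8 (7,13): internal coord 7 + (13)·τ' = -1.0344; -1.0344 ∈ [-1.7, -0.1) → IN Λ
#9 (11,18): internal coord 11 + (18)·τ' = -0.1246; -0.1246 ∈ [-1.7, -0.1) → IN Λ

4, 6, 8, 9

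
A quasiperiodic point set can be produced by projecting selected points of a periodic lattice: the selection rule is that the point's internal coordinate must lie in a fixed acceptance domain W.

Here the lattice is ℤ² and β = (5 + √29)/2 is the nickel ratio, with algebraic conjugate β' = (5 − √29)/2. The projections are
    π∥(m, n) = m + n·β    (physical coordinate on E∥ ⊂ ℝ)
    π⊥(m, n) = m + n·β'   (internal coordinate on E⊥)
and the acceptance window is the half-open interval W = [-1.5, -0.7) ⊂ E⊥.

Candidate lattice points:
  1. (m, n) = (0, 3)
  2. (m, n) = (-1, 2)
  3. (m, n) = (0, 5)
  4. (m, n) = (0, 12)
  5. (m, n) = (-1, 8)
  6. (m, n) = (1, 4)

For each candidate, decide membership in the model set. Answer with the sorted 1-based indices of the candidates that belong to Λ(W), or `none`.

Compute β' = (5−√29)/2 = -0.1926, so π⊥(m,n) = m -0.1926·n.
[1] lift (0,3): star map gives -0.5777; window check -1.5 ≤ -0.5777 < -0.7 is false → out
[2] lift (-1,2): star map gives -1.3852; window check -1.5 ≤ -1.3852 < -0.7 is true → IN Λ
[3] lift (0,5): star map gives -0.9629; window check -1.5 ≤ -0.9629 < -0.7 is true → IN Λ
[4] lift (0,12): star map gives -2.3110; window check -1.5 ≤ -2.3110 < -0.7 is false → out
[5] lift (-1,8): star map gives -2.5407; window check -1.5 ≤ -2.5407 < -0.7 is false → out
[6] lift (1,4): star map gives 0.2297; window check -1.5 ≤ 0.2297 < -0.7 is false → out

2, 3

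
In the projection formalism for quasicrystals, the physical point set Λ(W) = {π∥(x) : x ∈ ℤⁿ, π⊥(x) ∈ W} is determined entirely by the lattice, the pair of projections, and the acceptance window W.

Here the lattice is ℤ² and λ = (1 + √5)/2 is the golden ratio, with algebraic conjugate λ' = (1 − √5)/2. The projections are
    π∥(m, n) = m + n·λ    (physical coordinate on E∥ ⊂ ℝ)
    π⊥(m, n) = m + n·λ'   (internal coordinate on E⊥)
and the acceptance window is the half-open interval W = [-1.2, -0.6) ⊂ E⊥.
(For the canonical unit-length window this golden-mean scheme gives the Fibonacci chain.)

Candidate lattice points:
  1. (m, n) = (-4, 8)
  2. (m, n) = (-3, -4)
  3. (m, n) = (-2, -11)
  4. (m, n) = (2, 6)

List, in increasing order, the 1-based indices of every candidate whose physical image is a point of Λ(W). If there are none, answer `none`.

none

λ' = (1−√5)/2 ≈ -0.618034.
candidate 1: (m,n)=(-4,8) → π∥ = -4+8·λ ≈ 8.944272, π⊥ = -4+8·λ' ≈ -8.944272 ∉ [-1.2, -0.6) ⇒ out
candidate 2: (m,n)=(-3,-4) → π∥ = -3-4·λ ≈ -9.472136, π⊥ = -3-4·λ' ≈ -0.527864 ∉ [-1.2, -0.6) ⇒ out
candidate 3: (m,n)=(-2,-11) → π∥ = -2-11·λ ≈ -19.798374, π⊥ = -2-11·λ' ≈ 4.798374 ∉ [-1.2, -0.6) ⇒ out
candidate 4: (m,n)=(2,6) → π∥ = 2+6·λ ≈ 11.708204, π⊥ = 2+6·λ' ≈ -1.708204 ∉ [-1.2, -0.6) ⇒ out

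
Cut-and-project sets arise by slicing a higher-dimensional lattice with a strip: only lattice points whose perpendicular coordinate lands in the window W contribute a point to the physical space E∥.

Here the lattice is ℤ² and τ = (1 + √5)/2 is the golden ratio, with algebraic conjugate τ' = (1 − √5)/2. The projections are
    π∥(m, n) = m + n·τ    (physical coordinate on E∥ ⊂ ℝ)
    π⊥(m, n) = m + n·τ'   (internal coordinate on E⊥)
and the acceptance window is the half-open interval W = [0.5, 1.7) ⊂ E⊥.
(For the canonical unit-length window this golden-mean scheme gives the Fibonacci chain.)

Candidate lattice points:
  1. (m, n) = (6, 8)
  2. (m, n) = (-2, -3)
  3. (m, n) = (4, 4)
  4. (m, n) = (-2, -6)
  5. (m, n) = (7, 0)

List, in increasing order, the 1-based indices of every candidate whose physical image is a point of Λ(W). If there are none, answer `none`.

1, 3

Numerically τ ≈ 1.618034 and τ' = −1/τ ≈ -0.618034.
[1] lift (6,8): star map gives 1.055728; window check 0.5 ≤ 1.055728 < 1.7 is true → IN Λ
[2] lift (-2,-3): star map gives -0.145898; window check 0.5 ≤ -0.145898 < 1.7 is false → out
[3] lift (4,4): star map gives 1.527864; window check 0.5 ≤ 1.527864 < 1.7 is true → IN Λ
[4] lift (-2,-6): star map gives 1.708204; window check 0.5 ≤ 1.708204 < 1.7 is false → out
[5] lift (7,0): star map gives 7.000000; window check 0.5 ≤ 7.000000 < 1.7 is false → out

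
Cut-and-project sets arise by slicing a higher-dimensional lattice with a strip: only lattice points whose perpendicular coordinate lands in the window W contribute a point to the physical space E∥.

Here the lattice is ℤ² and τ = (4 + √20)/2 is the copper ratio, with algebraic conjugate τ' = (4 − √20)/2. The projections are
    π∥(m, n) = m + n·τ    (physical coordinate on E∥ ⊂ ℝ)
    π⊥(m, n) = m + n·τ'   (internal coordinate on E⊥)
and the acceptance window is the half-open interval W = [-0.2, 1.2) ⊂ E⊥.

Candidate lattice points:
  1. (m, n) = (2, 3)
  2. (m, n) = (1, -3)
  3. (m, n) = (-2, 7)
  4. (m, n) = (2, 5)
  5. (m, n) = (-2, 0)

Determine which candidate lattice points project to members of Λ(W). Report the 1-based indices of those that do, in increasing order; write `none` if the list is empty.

4

Compute τ' = (4−√20)/2 = -0.23607, so π⊥(m,n) = m -0.23607·n.
candidate 1: (m,n)=(2,3) → π∥ = 2+3·τ ≈ 14.70820, π⊥ = 2+3·τ' ≈ 1.29180 ∉ [-0.2, 1.2) ⇒ out
candidate 2: (m,n)=(1,-3) → π∥ = 1-3·τ ≈ -11.70820, π⊥ = 1-3·τ' ≈ 1.70820 ∉ [-0.2, 1.2) ⇒ out
candidate 3: (m,n)=(-2,7) → π∥ = -2+7·τ ≈ 27.65248, π⊥ = -2+7·τ' ≈ -3.65248 ∉ [-0.2, 1.2) ⇒ out
candidate 4: (m,n)=(2,5) → π∥ = 2+5·τ ≈ 23.18034, π⊥ = 2+5·τ' ≈ 0.81966 ∈ [-0.2, 1.2) ⇒ IN Λ
candidate 5: (m,n)=(-2,0) → π∥ = -2+0·τ ≈ -2.00000, π⊥ = -2+0·τ' ≈ -2.00000 ∉ [-0.2, 1.2) ⇒ out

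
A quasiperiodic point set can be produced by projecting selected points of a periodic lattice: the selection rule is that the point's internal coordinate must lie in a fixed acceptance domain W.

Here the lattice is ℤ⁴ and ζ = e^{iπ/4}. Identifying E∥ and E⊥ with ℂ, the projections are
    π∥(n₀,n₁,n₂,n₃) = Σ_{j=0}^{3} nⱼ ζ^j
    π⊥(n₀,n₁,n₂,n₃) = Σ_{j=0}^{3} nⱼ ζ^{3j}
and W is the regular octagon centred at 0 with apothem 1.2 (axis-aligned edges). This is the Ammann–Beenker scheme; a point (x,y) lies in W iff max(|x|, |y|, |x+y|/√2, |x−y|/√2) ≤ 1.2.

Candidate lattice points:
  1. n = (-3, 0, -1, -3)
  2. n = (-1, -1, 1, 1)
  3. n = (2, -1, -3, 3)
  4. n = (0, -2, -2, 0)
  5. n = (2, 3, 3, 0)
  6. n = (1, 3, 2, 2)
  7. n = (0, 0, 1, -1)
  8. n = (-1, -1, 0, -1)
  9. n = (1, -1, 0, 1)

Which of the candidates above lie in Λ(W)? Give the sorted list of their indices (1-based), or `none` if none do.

With ζ = e^{iπ/4} the internal vectors are ζ^0,ζ^3,ζ^6,ζ^9.
candidate 1: n = (-3, 0, -1, -3) → π⊥ ≈ (-5.12132, -1.12132); max(|x|,|y|,|x±y|/√2) = 5.12132 > 1.2 ⇒ ∉ W
candidate 2: n = (-1, -1, 1, 1) → π⊥ ≈ (+0.41421, -1.00000); max(|x|,|y|,|x±y|/√2) = 1.00000 ≤ 1.2 ⇒ ∈ W
candidate 3: n = (2, -1, -3, 3) → π⊥ ≈ (+4.82843, +4.41421); max(|x|,|y|,|x±y|/√2) = 6.53553 > 1.2 ⇒ ∉ W
candidate 4: n = (0, -2, -2, 0) → π⊥ ≈ (+1.41421, +0.58579); max(|x|,|y|,|x±y|/√2) = 1.41421 > 1.2 ⇒ ∉ W
candidate 5: n = (2, 3, 3, 0) → π⊥ ≈ (-0.12132, -0.87868); max(|x|,|y|,|x±y|/√2) = 0.87868 ≤ 1.2 ⇒ ∈ W
candidate 6: n = (1, 3, 2, 2) → π⊥ ≈ (+0.29289, +1.53553); max(|x|,|y|,|x±y|/√2) = 1.53553 > 1.2 ⇒ ∉ W
candidate 7: n = (0, 0, 1, -1) → π⊥ ≈ (-0.70711, -1.70711); max(|x|,|y|,|x±y|/√2) = 1.70711 > 1.2 ⇒ ∉ W
candidate 8: n = (-1, -1, 0, -1) → π⊥ ≈ (-1.00000, -1.41421); max(|x|,|y|,|x±y|/√2) = 1.70711 > 1.2 ⇒ ∉ W
candidate 9: n = (1, -1, 0, 1) → π⊥ ≈ (+2.41421, +0.00000); max(|x|,|y|,|x±y|/√2) = 2.41421 > 1.2 ⇒ ∉ W

2, 5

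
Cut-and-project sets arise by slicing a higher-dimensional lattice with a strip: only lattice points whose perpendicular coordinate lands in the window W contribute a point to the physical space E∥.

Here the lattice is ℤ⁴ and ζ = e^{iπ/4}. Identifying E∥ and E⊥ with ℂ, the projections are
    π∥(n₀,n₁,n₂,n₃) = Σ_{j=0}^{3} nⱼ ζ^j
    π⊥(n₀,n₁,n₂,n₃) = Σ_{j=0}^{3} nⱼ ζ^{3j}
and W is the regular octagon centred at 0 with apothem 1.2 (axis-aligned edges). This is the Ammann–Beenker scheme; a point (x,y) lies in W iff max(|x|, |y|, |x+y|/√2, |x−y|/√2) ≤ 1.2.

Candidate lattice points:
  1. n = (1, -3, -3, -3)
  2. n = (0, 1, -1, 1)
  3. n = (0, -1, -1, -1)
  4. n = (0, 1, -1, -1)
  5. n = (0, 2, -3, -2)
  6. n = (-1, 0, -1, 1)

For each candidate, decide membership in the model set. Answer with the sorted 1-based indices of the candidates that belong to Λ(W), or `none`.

π⊥(n) = n₀ + n₁ζ³ + n₂ζ⁶ + n₃ζ⁹ where ζ = e^{iπ/4}.
#1 (1, -3, -3, -3): internal (1.00000, -1.24264); octagon support 1.58579 vs apothem 1.2 → ∉ W
#2 (0, 1, -1, 1): internal (0.00000, 2.41421); octagon support 2.41421 vs apothem 1.2 → ∉ W
#3 (0, -1, -1, -1): internal (0.00000, -0.41421); octagon support 0.41421 vs apothem 1.2 → ∈ W
#4 (0, 1, -1, -1): internal (-1.41421, 1.00000); octagon support 1.70711 vs apothem 1.2 → ∉ W
#5 (0, 2, -3, -2): internal (-2.82843, 3.00000); octagon support 4.12132 vs apothem 1.2 → ∉ W
#6 (-1, 0, -1, 1): internal (-0.29289, 1.70711); octagon support 1.70711 vs apothem 1.2 → ∉ W

3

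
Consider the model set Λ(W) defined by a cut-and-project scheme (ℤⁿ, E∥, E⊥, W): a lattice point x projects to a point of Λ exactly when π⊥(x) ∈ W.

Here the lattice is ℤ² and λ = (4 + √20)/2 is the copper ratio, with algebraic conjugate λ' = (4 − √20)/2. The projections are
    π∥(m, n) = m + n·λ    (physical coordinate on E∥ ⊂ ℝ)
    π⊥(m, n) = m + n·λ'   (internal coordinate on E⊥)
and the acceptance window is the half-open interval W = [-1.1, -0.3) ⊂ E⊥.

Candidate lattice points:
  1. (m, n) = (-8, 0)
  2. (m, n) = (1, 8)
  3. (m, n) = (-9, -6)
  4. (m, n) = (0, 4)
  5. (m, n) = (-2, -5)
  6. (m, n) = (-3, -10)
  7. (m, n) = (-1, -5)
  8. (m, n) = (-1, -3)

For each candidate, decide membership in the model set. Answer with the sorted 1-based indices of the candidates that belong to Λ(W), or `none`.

λ' = (4−√20)/2 ≈ -0.23607.
candidate 1: (m,n)=(-8,0) → π∥ = -8+0·λ ≈ -8.00000, π⊥ = -8+0·λ' ≈ -8.00000 ∉ [-1.1, -0.3) ⇒ out
candidate 2: (m,n)=(1,8) → π∥ = 1+8·λ ≈ 34.88854, π⊥ = 1+8·λ' ≈ -0.88854 ∈ [-1.1, -0.3) ⇒ IN Λ
candidate 3: (m,n)=(-9,-6) → π∥ = -9-6·λ ≈ -34.41641, π⊥ = -9-6·λ' ≈ -7.58359 ∉ [-1.1, -0.3) ⇒ out
candidate 4: (m,n)=(0,4) → π∥ = 0+4·λ ≈ 16.94427, π⊥ = 0+4·λ' ≈ -0.94427 ∈ [-1.1, -0.3) ⇒ IN Λ
candidate 5: (m,n)=(-2,-5) → π∥ = -2-5·λ ≈ -23.18034, π⊥ = -2-5·λ' ≈ -0.81966 ∈ [-1.1, -0.3) ⇒ IN Λ
candidate 6: (m,n)=(-3,-10) → π∥ = -3-10·λ ≈ -45.36068, π⊥ = -3-10·λ' ≈ -0.63932 ∈ [-1.1, -0.3) ⇒ IN Λ
candidate 7: (m,n)=(-1,-5) → π∥ = -1-5·λ ≈ -22.18034, π⊥ = -1-5·λ' ≈ 0.18034 ∉ [-1.1, -0.3) ⇒ out
candidate 8: (m,n)=(-1,-3) → π∥ = -1-3·λ ≈ -13.70820, π⊥ = -1-3·λ' ≈ -0.29180 ∉ [-1.1, -0.3) ⇒ out

2, 4, 5, 6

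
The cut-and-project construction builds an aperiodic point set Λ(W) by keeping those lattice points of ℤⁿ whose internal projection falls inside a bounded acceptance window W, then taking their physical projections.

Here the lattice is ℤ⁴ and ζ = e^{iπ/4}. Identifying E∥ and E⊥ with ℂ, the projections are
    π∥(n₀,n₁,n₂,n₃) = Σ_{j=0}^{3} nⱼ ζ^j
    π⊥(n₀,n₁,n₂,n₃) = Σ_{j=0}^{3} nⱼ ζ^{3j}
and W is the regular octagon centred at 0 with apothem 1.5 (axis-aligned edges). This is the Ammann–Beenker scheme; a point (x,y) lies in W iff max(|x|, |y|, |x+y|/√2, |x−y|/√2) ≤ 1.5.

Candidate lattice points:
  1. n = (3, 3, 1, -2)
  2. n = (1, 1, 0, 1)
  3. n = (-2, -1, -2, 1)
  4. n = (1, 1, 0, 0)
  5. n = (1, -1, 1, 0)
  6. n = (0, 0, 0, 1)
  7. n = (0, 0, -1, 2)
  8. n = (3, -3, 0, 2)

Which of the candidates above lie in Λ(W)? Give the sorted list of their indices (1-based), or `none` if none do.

With ζ = e^{iπ/4} the internal vectors are ζ^0,ζ^3,ζ^6,ζ^9.
#1 (3, 3, 1, -2): internal (-0.53553, -0.29289); octagon support 0.58579 vs apothem 1.5 → ∈ W
#2 (1, 1, 0, 1): internal (1.00000, 1.41421); octagon support 1.70711 vs apothem 1.5 → ∉ W
#3 (-2, -1, -2, 1): internal (-0.58579, 2.00000); octagon support 2.00000 vs apothem 1.5 → ∉ W
#4 (1, 1, 0, 0): internal (0.29289, 0.70711); octagon support 0.70711 vs apothem 1.5 → ∈ W
#5 (1, -1, 1, 0): internal (1.70711, -1.70711); octagon support 2.41421 vs apothem 1.5 → ∉ W
#6 (0, 0, 0, 1): internal (0.70711, 0.70711); octagon support 1.00000 vs apothem 1.5 → ∈ W
#7 (0, 0, -1, 2): internal (1.41421, 2.41421); octagon support 2.70711 vs apothem 1.5 → ∉ W
#8 (3, -3, 0, 2): internal (6.53553, -0.70711); octagon support 6.53553 vs apothem 1.5 → ∉ W

1, 4, 6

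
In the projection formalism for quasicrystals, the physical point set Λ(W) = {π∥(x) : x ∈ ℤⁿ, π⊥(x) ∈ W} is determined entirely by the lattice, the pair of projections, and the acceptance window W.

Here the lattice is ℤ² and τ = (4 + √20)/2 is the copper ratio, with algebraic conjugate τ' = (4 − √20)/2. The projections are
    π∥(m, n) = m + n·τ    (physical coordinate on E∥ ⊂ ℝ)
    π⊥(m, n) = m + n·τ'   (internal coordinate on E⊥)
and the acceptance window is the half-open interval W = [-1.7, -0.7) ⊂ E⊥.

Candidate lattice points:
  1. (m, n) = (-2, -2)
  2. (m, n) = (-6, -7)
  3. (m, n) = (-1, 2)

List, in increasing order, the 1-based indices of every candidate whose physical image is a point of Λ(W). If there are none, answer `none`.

1, 3

Compute τ' = (4−√20)/2 = -0.236068, so π⊥(m,n) = m -0.236068·n.
[1] lift (-2,-2): star map gives -1.527864; window check -1.7 ≤ -1.527864 < -0.7 is true → IN Λ
[2] lift (-6,-7): star map gives -4.347524; window check -1.7 ≤ -4.347524 < -0.7 is false → out
[3] lift (-1,2): star map gives -1.472136; window check -1.7 ≤ -1.472136 < -0.7 is true → IN Λ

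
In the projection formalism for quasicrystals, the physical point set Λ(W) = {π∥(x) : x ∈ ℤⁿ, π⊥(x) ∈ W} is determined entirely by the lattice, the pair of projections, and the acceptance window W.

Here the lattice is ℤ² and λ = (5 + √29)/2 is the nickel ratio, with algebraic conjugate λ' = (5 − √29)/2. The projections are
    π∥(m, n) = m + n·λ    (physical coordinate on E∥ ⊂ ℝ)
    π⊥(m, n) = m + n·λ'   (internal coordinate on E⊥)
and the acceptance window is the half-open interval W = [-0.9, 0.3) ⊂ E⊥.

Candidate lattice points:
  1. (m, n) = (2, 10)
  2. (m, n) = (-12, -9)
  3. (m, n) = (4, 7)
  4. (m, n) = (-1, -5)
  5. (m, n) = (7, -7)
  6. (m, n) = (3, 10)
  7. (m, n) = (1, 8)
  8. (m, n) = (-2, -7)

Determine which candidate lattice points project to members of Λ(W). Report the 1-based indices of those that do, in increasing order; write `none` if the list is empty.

λ' = (5−√29)/2 ≈ -0.192582.
candidate 1: (m,n)=(2,10) → π∥ = 2+10·λ ≈ 53.925824, π⊥ = 2+10·λ' ≈ 0.074176 ∈ [-0.9, 0.3) ⇒ IN Λ
candidate 2: (m,n)=(-12,-9) → π∥ = -12-9·λ ≈ -58.733242, π⊥ = -12-9·λ' ≈ -10.266758 ∉ [-0.9, 0.3) ⇒ out
candidate 3: (m,n)=(4,7) → π∥ = 4+7·λ ≈ 40.348077, π⊥ = 4+7·λ' ≈ 2.651923 ∉ [-0.9, 0.3) ⇒ out
candidate 4: (m,n)=(-1,-5) → π∥ = -1-5·λ ≈ -26.962912, π⊥ = -1-5·λ' ≈ -0.037088 ∈ [-0.9, 0.3) ⇒ IN Λ
candidate 5: (m,n)=(7,-7) → π∥ = 7-7·λ ≈ -29.348077, π⊥ = 7-7·λ' ≈ 8.348077 ∉ [-0.9, 0.3) ⇒ out
candidate 6: (m,n)=(3,10) → π∥ = 3+10·λ ≈ 54.925824, π⊥ = 3+10·λ' ≈ 1.074176 ∉ [-0.9, 0.3) ⇒ out
candidate 7: (m,n)=(1,8) → π∥ = 1+8·λ ≈ 42.540659, π⊥ = 1+8·λ' ≈ -0.540659 ∈ [-0.9, 0.3) ⇒ IN Λ
candidate 8: (m,n)=(-2,-7) → π∥ = -2-7·λ ≈ -38.348077, π⊥ = -2-7·λ' ≈ -0.651923 ∈ [-0.9, 0.3) ⇒ IN Λ

1, 4, 7, 8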